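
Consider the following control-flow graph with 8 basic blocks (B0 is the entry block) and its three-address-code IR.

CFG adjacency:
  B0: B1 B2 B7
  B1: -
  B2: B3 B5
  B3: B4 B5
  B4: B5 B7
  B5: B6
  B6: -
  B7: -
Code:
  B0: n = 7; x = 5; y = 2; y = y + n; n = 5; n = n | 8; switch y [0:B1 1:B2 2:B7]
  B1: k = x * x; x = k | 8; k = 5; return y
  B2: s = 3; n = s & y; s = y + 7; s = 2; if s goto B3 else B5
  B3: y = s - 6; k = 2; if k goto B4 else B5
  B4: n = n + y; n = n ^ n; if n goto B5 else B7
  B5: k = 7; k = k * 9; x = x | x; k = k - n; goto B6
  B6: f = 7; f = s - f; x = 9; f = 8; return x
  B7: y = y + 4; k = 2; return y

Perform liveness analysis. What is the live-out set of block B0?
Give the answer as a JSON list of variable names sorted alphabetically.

Block summaries:
  B0: def={n,x,y} ue=∅
  B1: def={k,x} ue={x,y}
  B2: def={n,s} ue={y}
  B3: def={k,y} ue={s}
  B4: def={n} ue={n,y}
  B5: def={k,x} ue={n,x}
  B6: def={f,x} ue={s}
  B7: def={k,y} ue={y}

Backward fixpoint:
  B0 li=∅ lo={x,y}
  B1 li={x,y} lo=∅
  B2 li={x,y} lo={n,s,x}
  B3 li={n,s,x} lo={n,s,x,y}
  B4 li={n,s,x,y} lo={n,s,x,y}
  B5 li={n,s,x} lo={s}
  B6 li={s} lo=∅
  B7 li={y} lo=∅

live-out(B0) = ["x", "y"]

Answer: ["x", "y"]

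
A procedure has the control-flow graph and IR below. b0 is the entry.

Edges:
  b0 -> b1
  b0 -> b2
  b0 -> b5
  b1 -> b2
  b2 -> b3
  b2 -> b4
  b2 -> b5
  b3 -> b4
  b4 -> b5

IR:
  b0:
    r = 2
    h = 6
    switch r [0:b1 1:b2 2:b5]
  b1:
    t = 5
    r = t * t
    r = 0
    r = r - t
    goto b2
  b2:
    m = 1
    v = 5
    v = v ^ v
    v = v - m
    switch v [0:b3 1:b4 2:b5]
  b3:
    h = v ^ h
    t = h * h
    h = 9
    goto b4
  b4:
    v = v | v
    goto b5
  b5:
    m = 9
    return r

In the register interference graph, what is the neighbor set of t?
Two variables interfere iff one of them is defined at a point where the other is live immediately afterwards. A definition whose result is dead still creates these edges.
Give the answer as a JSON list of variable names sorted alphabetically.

Answer: ["h", "r", "v"]

Analysis:
def/use:
  b0: def={h,r} ue=∅
  b1: def={r,t} ue=∅
  b2: def={m,v} ue=∅
  b3: def={h,t} ue={h,v}
  b4: def={v} ue={v}
  b5: def={m} ue={r}

Backward fixpoint:
  live b0: ∅→{h,r}
  live b1: {h}→{h,r}
  live b2: {h,r}→{h,r,v}
  live b3: {h,r,v}→{r,v}
  live b4: {r,v}→{r}
  live b5: {r}→∅

Conflict graph:
  h↔{m,r,t,v}
  m↔{h,r,v}
  r↔{h,m,t,v}
  t↔{h,r,v}
  v↔{h,m,r,t}

N(t) = ["h", "r", "v"]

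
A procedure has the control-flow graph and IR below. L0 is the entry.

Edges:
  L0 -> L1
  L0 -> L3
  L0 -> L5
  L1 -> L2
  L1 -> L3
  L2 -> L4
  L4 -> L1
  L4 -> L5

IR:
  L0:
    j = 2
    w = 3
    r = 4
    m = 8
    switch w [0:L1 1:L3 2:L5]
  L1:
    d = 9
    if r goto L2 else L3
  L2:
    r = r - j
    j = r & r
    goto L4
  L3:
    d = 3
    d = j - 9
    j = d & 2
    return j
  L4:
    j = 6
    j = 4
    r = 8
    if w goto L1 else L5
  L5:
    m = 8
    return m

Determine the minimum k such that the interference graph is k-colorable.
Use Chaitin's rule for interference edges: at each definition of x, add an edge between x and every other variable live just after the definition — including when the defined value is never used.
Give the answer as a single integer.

Per-block:
  L0: {j,m,r,w} / ∅
  L1: {d} / {r}
  L2: {j,r} / {j,r}
  L3: {d,j} / {j}
  L4: {j,r} / {w}
  L5: {m} / ∅

Live sets:
  L0: in=∅ out={j,r,w}
  L1: in={j,r,w} out={j,r,w}
  L2: in={j,r,w} out={w}
  L3: in={j} out=∅
  L4: in={w} out={j,r,w}
  L5: in=∅ out=∅

Conflict graph:
  d — {j,r,w}
  j — {d,m,r,w}
  m — {j,r,w}
  r — {d,j,m,w}
  w — {d,j,m,r}

Registers:
  lower bound: {d,j,r,w} mutually conflict ⇒ χ ≥ 4
  4-colouring: R0={j}  R1={r}  R2={w}  R3={d,m}
  χ = 4

Answer: 4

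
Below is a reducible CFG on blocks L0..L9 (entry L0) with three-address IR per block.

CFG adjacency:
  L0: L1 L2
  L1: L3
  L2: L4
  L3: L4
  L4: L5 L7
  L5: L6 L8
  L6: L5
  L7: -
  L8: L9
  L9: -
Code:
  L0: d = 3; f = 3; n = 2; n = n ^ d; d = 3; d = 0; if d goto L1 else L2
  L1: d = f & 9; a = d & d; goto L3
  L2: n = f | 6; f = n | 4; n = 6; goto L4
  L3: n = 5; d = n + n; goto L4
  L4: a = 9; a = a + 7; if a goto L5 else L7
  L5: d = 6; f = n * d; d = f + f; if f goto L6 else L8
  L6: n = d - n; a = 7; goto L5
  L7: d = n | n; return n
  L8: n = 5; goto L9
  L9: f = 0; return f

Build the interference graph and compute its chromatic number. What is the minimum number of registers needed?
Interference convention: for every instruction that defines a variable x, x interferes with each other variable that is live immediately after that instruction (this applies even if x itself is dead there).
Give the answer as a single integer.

Answer: 3

Working:
Block summaries:
  L0: {d,f,n} / ∅
  L1: {a,d} / {f}
  L2: {f,n} / {f}
  L3: {d,n} / ∅
  L4: {a} / ∅
  L5: {d,f} / {n}
  L6: {a,n} / {d,n}
  L7: {d} / {n}
  L8: {n} / ∅
  L9: {f} / ∅

Backward fixpoint:
  L0 li=∅ lo={f}
  L1 li={f} lo=∅
  L2 li={f} lo={n}
  L3 li=∅ lo={n}
  L4 li={n} lo={n}
  L5 li={n} lo={d,n}
  L6 li={d,n} lo={n}
  L7 li={n} lo=∅
  L8 li=∅ lo=∅
  L9 li=∅ lo=∅

Interfere edges:
  a: {n}
  d: {f,n}
  f: {d,n}
  n: {a,d,f}

Colouring:
  clique {d,f,n} ⇒ need ≥ 3
  assign a→R1 d→R1 f→R2 n→R0 — no edge inside a register ⇒ χ ≤ 3
  χ = 3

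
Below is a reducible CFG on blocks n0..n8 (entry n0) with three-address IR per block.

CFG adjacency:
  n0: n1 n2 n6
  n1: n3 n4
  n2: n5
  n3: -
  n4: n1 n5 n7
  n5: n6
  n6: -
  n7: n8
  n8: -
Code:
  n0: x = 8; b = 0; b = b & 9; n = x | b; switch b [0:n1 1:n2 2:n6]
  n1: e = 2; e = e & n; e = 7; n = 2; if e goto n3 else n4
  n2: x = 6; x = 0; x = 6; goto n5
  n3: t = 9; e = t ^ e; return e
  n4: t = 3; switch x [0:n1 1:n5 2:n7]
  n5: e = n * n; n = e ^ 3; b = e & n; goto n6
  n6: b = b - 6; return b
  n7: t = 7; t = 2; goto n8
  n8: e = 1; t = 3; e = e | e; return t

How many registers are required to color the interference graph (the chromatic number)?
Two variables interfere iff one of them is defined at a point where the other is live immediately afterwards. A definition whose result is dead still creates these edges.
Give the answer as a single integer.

Block summaries:
  n0 def {b,n,x} use ∅
  n1 def {e,n} use {n}
  n2 def {x} use ∅
  n3 def {e,t} use {e}
  n4 def {t} use {x}
  n5 def {b,e,n} use {n}
  n6 def {b} use {b}
  n7 def {t} use ∅
  n8 def {e,t} use ∅

Live sets:
  n0 li=∅ lo={b,n,x}
  n1 li={n,x} lo={e,n,x}
  n2 li={n} lo={n}
  n3 li={e} lo=∅
  n4 li={n,x} lo={n,x}
  n5 li={n} lo={b}
  n6 li={b} lo=∅
  n7 li=∅ lo=∅
  n8 li=∅ lo=∅

Conflict graph:
  b↔{n,x}
  e↔{n,t,x}
  n↔{b,e,t,x}
  t↔{e,n,x}
  x↔{b,e,n,t}

Chromatic number:
  lower bound: {e,n,t,x} mutually conflict ⇒ χ ≥ 4
  assign b→r2 e→r2 n→r0 t→r3 x→r1 — no edge inside a register ⇒ χ ≤ 4
  χ = 4

Answer: 4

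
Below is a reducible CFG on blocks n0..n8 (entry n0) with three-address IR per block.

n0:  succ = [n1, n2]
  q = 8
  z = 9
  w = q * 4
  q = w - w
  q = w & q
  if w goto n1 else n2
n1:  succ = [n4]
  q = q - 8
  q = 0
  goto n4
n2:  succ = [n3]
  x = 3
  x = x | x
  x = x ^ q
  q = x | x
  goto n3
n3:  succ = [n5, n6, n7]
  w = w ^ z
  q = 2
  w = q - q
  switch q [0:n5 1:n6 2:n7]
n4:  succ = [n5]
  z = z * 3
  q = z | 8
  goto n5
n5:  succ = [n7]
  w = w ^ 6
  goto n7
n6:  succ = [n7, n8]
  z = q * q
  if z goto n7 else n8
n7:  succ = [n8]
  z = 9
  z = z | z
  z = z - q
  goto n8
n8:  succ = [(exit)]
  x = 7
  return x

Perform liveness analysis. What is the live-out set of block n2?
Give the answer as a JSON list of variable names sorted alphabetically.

def/use:
  n0 def {q,w,z} use ∅
  n1 def {q} use {q}
  n2 def {q,x} use {q}
  n3 def {q,w} use {w,z}
  n4 def {q,z} use {z}
  n5 def {w} use {w}
  n6 def {z} use {q}
  n7 def {z} use {q}
  n8 def {x} use ∅

Liveness:
  n0 li=∅ lo={q,w,z}
  n1 li={q,w,z} lo={w,z}
  n2 li={q,w,z} lo={w,z}
  n3 li={w,z} lo={q,w}
  n4 li={w,z} lo={q,w}
  n5 li={q,w} lo={q}
  n6 li={q} lo={q}
  n7 li={q} lo=∅
  n8 li=∅ lo=∅

live-out(n2) = ["w", "z"]

Answer: ["w", "z"]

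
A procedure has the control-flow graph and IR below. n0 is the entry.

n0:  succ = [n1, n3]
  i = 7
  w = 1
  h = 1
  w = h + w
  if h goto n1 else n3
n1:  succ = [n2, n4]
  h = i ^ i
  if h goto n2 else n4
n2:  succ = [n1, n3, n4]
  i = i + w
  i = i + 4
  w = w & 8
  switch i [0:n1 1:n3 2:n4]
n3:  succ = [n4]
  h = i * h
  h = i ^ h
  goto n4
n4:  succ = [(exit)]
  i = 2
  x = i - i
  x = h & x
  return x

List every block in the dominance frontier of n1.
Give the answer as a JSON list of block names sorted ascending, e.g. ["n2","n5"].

Answer: ["n1", "n3", "n4"]

Working:
idom tree: n1←n0 n2←n1 n3←n0 n4←n0
Dom∩ at merges:
  n1: preds {n0,n2}: {n0} ∩ {n0,n1,n2} = {n0}; idom=n0
  n3: preds {n0,n2}: {n0} ∩ {n0,n1,n2} = {n0}; idom=n0
  n4: preds {n1,n2,n3}: {n0,n1} ∩ {n0,n1,n2} ∩ {n0,n3} = {n0}; idom=n0

DF derivation:
  join n1 pred n0: · stop@n0
  join n1 pred n2: n2→n1 stop@n0
  join n3 pred n0: · stop@n0
  join n3 pred n2: n2→n1 stop@n0
  join n4 pred n1: n1 stop@n0
  join n4 pred n2: n2→n1 stop@n0
  join n4 pred n3: n3 stop@n0
  n0: DF=∅
  n1: DF={n1,n3,n4}
  n2: DF={n1,n3,n4}
  n3: DF={n4}
  n4: DF=∅

DF(n1) = ["n1", "n3", "n4"]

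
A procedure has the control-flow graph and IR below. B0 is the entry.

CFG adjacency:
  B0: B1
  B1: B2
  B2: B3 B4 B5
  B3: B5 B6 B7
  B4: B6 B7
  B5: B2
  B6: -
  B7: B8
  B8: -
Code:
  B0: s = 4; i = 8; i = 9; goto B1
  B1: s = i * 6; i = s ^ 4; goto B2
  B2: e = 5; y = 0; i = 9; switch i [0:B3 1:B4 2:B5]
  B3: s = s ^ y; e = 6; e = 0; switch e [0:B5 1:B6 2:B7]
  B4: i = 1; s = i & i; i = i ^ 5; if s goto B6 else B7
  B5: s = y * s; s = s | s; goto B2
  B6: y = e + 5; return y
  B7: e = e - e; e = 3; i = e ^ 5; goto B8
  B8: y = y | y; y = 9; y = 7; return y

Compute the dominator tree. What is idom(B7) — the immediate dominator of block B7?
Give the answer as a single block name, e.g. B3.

Answer: B2

Derivation:
idom tree: B1←B0 B2←B1 B3←B2 B4←B2 B5←B2 B6←B2 B7←B2 B8←B7
Dom at joins:
  B2: preds {B1,B5}: {B0,B1} ∩ {B0,B1,B2,B5} = {B0,B1}; idom=B1
  B5: preds {B2,B3}: {B0,B1,B2} ∩ {B0,B1,B2,B3} = {B0,B1,B2}; idom=B2
  B6: preds {B3,B4}: {B0,B1,B2,B3} ∩ {B0,B1,B2,B4} = {B0,B1,B2}; idom=B2
  B7: preds {B3,B4}: {B0,B1,B2,B3} ∩ {B0,B1,B2,B4} = {B0,B1,B2}; idom=B2

idom(B7) = B2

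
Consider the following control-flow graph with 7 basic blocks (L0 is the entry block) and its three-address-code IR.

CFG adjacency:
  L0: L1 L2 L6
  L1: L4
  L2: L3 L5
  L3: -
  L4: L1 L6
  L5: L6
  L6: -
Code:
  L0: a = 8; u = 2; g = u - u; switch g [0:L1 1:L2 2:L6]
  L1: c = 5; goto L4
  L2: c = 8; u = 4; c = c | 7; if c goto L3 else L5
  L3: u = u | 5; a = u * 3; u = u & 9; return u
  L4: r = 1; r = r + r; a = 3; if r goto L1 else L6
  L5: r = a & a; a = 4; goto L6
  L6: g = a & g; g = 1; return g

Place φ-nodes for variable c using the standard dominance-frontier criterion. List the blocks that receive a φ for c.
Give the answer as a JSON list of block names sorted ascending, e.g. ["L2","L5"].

Answer: ["L1", "L6"]

Analysis:
idom tree: L1←L0 L2←L0 L3←L2 L4←L1 L5←L2 L6←L0
Join-block Dom:
  L1: preds {L0,L4}: {L0} ∩ {L0,L1,L4} = {L0}; idom=L0
  L6: preds {L0,L4,L5}: {L0} ∩ {L0,L1,L4} ∩ {L0,L2,L5} = {L0}; idom=L0

Frontier:
  L1←L0: walk · to L0
  L1←L4: walk L4→L1 to L0
  L6←L0: walk · to L0
  L6←L4: walk L4→L1 to L0
  L6←L5: walk L5→L2 to L0
  L0: DF=∅
  L1: DF={L1,L6}
  L2: DF={L6}
  L3: DF=∅
  L4: DF={L1,L6}
  L5: DF={L6}
  L6: DF=∅

φ for c: defs {L1,L2}
  DF⁺ = {L1,L6}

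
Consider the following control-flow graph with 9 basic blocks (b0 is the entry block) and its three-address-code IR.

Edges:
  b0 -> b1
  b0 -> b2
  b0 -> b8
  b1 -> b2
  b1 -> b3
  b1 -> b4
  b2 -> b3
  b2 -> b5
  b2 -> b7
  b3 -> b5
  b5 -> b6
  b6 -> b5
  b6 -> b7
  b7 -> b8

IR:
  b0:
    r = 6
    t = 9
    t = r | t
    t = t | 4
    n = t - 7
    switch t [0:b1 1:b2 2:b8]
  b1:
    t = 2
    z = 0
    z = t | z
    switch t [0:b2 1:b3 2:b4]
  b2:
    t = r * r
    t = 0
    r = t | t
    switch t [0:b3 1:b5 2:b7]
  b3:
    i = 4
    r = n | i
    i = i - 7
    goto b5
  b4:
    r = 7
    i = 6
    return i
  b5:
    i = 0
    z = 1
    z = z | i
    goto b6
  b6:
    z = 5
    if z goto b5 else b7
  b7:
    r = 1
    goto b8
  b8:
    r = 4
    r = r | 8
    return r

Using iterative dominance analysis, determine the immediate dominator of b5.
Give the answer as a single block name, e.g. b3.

idom tree: b1←b0 b2←b0 b3←b0 b4←b1 b5←b0 b6←b5 b7←b0 b8←b0
Join-block Dom:
  b2: preds {b0,b1}: {b0} ∩ {b0,b1} = {b0}; idom=b0
  b3: preds {b1,b2}: {b0,b1} ∩ {b0,b2} = {b0}; idom=b0
  b5: preds {b2,b3,b6}: {b0,b2} ∩ {b0,b3} ∩ {b0,b5,b6} = {b0}; idom=b0
  b7: preds {b2,b6}: {b0,b2} ∩ {b0,b5,b6} = {b0}; idom=b0
  b8: preds {b0,b7}: {b0} ∩ {b0,b7} = {b0}; idom=b0

idom(b5) = b0

Answer: b0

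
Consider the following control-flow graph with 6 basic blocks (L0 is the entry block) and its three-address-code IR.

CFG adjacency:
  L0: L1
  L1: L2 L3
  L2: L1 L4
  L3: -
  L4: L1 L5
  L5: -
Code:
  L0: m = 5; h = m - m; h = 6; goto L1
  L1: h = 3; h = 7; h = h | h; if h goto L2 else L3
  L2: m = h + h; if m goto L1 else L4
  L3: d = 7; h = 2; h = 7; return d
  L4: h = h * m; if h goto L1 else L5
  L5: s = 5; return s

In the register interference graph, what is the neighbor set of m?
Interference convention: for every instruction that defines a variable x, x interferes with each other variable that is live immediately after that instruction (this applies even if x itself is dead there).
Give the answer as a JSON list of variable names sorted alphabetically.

Block summaries:
  L0: {h,m} / ∅
  L1: {h} / ∅
  L2: {m} / {h}
  L3: {d,h} / ∅
  L4: {h} / {h,m}
  L5: {s} / ∅

Live sets:
  live L0: ∅→∅
  live L1: ∅→{h}
  live L2: {h}→{h,m}
  live L3: ∅→∅
  live L4: {h,m}→∅
  live L5: ∅→∅

Conflict graph:
  d — {h}
  h — {d,m}
  m — {h}
  s — ∅

N(m) = ["h"]

Answer: ["h"]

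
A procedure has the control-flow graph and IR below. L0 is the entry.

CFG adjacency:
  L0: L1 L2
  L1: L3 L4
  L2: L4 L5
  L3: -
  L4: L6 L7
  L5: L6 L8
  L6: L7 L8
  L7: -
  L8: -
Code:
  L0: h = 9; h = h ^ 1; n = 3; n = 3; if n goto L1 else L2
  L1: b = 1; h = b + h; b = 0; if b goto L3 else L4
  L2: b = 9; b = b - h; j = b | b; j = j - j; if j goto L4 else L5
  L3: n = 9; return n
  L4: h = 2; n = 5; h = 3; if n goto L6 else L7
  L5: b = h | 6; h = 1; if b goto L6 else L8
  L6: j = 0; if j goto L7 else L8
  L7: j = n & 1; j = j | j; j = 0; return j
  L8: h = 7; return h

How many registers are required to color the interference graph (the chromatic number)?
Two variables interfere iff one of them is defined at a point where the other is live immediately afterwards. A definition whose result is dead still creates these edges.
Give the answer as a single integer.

Answer: 3

Analysis:
def/use:
  L0: {h,n} / ∅
  L1: {b,h} / {h}
  L2: {b,j} / {h}
  L3: {n} / ∅
  L4: {h,n} / ∅
  L5: {b,h} / {h}
  L6: {j} / ∅
  L7: {j} / {n}
  L8: {h} / ∅

Live sets:
  L0 li=∅ lo={h,n}
  L1 li={h} lo=∅
  L2 li={h,n} lo={h,n}
  L3 li=∅ lo=∅
  L4 li=∅ lo={n}
  L5 li={h,n} lo={n}
  L6 li={n} lo={n}
  L7 li={n} lo=∅
  L8 li=∅ lo=∅

Conflict graph:
  b: {h,n}
  h: {b,j,n}
  j: {h,n}
  n: {b,h,j}

Colouring:
  {b,h,n} pairwise interfere (3-clique) ⇒ χ ≥ 3
  3-colouring: c0={h}  c1={n}  c2={b,j}
  χ = 3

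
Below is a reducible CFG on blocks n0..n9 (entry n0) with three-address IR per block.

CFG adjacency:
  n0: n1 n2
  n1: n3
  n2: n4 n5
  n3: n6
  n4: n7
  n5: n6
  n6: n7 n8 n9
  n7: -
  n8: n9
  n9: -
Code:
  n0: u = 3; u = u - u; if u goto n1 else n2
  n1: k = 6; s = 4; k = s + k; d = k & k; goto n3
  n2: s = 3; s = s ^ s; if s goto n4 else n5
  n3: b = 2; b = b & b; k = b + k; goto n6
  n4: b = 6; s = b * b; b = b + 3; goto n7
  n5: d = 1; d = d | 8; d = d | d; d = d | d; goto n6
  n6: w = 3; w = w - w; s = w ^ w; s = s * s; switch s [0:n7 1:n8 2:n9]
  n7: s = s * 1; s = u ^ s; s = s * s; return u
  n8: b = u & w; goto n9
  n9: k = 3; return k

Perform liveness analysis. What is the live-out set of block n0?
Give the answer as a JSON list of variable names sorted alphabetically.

Answer: ["u"]

Derivation:
def/use:
  n0 def {u} use ∅
  n1 def {d,k,s} use ∅
  n2 def {s} use ∅
  n3 def {b,k} use {k}
  n4 def {b,s} use ∅
  n5 def {d} use ∅
  n6 def {s,w} use ∅
  n7 def {s} use {s,u}
  n8 def {b} use {u,w}
  n9 def {k} use ∅

Liveness:
  n0: in=∅ out={u}
  n1: in={u} out={k,u}
  n2: in={u} out={u}
  n3: in={k,u} out={u}
  n4: in={u} out={s,u}
  n5: in={u} out={u}
  n6: in={u} out={s,u,w}
  n7: in={s,u} out=∅
  n8: in={u,w} out=∅
  n9: in=∅ out=∅

live-out(n0) = ["u"]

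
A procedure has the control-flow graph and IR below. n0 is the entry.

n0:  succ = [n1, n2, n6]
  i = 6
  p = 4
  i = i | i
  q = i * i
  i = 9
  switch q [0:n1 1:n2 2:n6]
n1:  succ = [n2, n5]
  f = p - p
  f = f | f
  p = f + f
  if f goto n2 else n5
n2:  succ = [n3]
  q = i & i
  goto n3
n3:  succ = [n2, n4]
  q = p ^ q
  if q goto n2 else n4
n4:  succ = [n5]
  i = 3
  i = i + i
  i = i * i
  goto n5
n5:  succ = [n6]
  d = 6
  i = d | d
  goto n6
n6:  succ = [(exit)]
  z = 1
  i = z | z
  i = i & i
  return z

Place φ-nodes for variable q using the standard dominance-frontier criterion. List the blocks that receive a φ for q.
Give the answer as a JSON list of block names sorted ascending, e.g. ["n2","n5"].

Answer: ["n2", "n5", "n6"]

Derivation:
idom tree: n1←n0 n2←n0 n3←n2 n4←n3 n5←n0 n6←n0
Join-block Dom:
  n2: preds {n0,n1,n3}: {n0} ∩ {n0,n1} ∩ {n0,n2,n3} = {n0}; idom=n0
  n5: preds {n1,n4}: {n0,n1} ∩ {n0,n2,n3,n4} = {n0}; idom=n0
  n6: preds {n0,n5}: {n0} ∩ {n0,n5} = {n0}; idom=n0

Frontier:
  join n2 pred n0: · stop@n0
  join n2 pred n1: n1 stop@n0
  join n2 pred n3: n3→n2 stop@n0
  join n5 pred n1: n1 stop@n0
  join n5 pred n4: n4→n3→n2 stop@n0
  join n6 pred n0: · stop@n0
  join n6 pred n5: n5 stop@n0
  DF(n0)=∅
  DF(n1)={n2,n5}
  DF(n2)={n2,n5}
  DF(n3)={n2,n5}
  DF(n4)={n5}
  DF(n5)={n6}
  DF(n6)=∅

φ for q: defs {n0,n2,n3}
  DF⁺ = {n2,n5,n6}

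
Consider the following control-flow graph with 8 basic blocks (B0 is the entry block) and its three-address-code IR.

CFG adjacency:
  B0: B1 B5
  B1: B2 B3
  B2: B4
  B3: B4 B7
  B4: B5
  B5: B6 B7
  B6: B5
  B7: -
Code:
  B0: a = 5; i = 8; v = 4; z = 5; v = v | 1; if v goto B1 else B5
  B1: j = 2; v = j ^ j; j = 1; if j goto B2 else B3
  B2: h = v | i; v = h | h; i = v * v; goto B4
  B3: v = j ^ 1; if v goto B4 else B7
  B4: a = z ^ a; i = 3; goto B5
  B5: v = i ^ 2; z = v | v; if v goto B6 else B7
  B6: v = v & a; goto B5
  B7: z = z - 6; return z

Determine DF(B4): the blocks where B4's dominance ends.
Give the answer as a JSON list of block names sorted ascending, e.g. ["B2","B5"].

idom tree: B1←B0 B2←B1 B3←B1 B4←B1 B5←B0 B6←B5 B7←B0
Dom∩ at merges:
  B4: preds {B2,B3}: {B0,B1,B2} ∩ {B0,B1,B3} = {B0,B1}; idom=B1
  B5: preds {B0,B4,B6}: {B0} ∩ {B0,B1,B4} ∩ {B0,B5,B6} = {B0}; idom=B0
  B7: preds {B3,B5}: {B0,B1,B3} ∩ {B0,B5} = {B0}; idom=B0

Frontier:
  B4←B2: walk B2 to B1
  B4←B3: walk B3 to B1
  B5←B0: walk · to B0
  B5←B4: walk B4→B1 to B0
  B5←B6: walk B6→B5 to B0
  B7←B3: walk B3→B1 to B0
  B7←B5: walk B5 to B0
  DF(B0)=∅
  DF(B1)={B5,B7}
  DF(B2)={B4}
  DF(B3)={B4,B7}
  DF(B4)={B5}
  DF(B5)={B5,B7}
  DF(B6)={B5}
  DF(B7)=∅

DF(B4) = ["B5"]

Answer: ["B5"]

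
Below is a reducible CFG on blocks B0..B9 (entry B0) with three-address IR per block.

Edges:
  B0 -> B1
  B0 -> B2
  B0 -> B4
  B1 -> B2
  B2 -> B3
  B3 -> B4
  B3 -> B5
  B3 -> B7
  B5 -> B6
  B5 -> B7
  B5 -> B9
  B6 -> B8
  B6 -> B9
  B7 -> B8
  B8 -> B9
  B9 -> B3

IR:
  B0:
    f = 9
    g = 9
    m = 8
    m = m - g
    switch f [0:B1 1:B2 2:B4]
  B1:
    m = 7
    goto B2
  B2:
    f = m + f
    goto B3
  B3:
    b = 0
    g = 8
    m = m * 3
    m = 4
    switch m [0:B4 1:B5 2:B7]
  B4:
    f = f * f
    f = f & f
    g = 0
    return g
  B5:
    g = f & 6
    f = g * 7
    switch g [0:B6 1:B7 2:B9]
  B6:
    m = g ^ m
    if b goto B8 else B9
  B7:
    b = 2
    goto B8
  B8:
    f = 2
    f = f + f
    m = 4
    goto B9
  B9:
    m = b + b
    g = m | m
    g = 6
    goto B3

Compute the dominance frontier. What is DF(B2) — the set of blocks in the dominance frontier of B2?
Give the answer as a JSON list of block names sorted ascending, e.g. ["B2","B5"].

idom tree: B1←B0 B2←B0 B3←B2 B4←B0 B5←B3 B6←B5 B7←B3 B8←B3 B9←B3
Join-block Dom:
  B2: preds {B0,B1}: {B0} ∩ {B0,B1} = {B0}; idom=B0
  B3: preds {B2,B9}: {B0,B2} ∩ {B0,B2,B3,B9} = {B0,B2}; idom=B2
  B4: preds {B0,B3}: {B0} ∩ {B0,B2,B3} = {B0}; idom=B0
  B7: preds {B3,B5}: {B0,B2,B3} ∩ {B0,B2,B3,B5} = {B0,B2,B3}; idom=B3
  B8: preds {B6,B7}: {B0,B2,B3,B5,B6} ∩ {B0,B2,B3,B7} = {B0,B2,B3}; idom=B3
  B9: preds {B5,B6,B8}: {B0,B2,B3,B5} ∩ {B0,B2,B3,B5,B6} ∩ {B0,B2,B3,B8} = {B0,B2,B3}; idom=B3

DF derivation:
  join B2 pred B0: · stop@B0
  join B2 pred B1: B1 stop@B0
  join B3 pred B2: · stop@B2
  join B3 pred B9: B9→B3 stop@B2
  join B4 pred B0: · stop@B0
  join B4 pred B3: B3→B2 stop@B0
  join B7 pred B3: · stop@B3
  join B7 pred B5: B5 stop@B3
  join B8 pred B6: B6→B5 stop@B3
  join B8 pred B7: B7 stop@B3
  join B9 pred B5: B5 stop@B3
  join B9 pred B6: B6→B5 stop@B3
  join B9 pred B8: B8 stop@B3
  DF(B0)=∅
  DF(B1)={B2}
  DF(B2)={B4}
  DF(B3)={B3,B4}
  DF(B4)=∅
  DF(B5)={B7,B8,B9}
  DF(B6)={B8,B9}
  DF(B7)={B8}
  DF(B8)={B9}
  DF(B9)={B3}

DF(B2) = ["B4"]

Answer: ["B4"]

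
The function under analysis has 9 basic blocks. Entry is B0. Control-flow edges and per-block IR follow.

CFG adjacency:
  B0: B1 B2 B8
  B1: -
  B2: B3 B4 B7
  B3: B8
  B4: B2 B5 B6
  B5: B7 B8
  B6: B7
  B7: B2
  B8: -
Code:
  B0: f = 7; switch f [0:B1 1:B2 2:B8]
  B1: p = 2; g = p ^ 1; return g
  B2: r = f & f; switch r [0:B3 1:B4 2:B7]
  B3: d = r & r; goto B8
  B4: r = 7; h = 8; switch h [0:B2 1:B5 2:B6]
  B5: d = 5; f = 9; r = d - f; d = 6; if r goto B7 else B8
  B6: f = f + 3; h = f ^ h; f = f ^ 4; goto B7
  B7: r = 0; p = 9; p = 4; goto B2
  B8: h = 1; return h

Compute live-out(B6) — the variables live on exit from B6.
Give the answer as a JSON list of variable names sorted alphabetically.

Answer: ["f"]

Derivation:
Block summaries:
  B0: def={f} ue=∅
  B1: def={g,p} ue=∅
  B2: def={r} ue={f}
  B3: def={d} ue={r}
  B4: def={h,r} ue=∅
  B5: def={d,f,r} ue=∅
  B6: def={f,h} ue={f,h}
  B7: def={p,r} ue=∅
  B8: def={h} ue=∅

Live sets:
  B0: in=∅ out={f}
  B1: in=∅ out=∅
  B2: in={f} out={f,r}
  B3: in={r} out=∅
  B4: in={f} out={f,h}
  B5: in=∅ out={f}
  B6: in={f,h} out={f}
  B7: in={f} out={f}
  B8: in=∅ out=∅

live-out(B6) = ["f"]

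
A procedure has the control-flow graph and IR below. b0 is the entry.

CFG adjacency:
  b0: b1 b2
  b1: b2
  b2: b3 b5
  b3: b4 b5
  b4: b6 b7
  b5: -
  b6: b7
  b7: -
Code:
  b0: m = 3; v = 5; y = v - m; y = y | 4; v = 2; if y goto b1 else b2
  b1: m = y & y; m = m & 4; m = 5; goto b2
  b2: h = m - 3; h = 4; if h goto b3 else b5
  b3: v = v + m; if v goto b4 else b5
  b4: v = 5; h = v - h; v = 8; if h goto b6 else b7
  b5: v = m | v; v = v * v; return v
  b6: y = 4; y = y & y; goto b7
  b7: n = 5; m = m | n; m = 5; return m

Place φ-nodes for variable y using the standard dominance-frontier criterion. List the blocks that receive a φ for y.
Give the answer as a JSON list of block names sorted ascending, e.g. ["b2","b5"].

idom tree: b1←b0 b2←b0 b3←b2 b4←b3 b5←b2 b6←b4 b7←b4
Dom at joins:
  b2: preds {b0,b1}: {b0} ∩ {b0,b1} = {b0}; idom=b0
  b5: preds {b2,b3}: {b0,b2} ∩ {b0,b2,b3} = {b0,b2}; idom=b2
  b7: preds {b4,b6}: {b0,b2,b3,b4} ∩ {b0,b2,b3,b4,b6} = {b0,b2,b3,b4}; idom=b4

DF derivation:
  b2←b0: walk · to b0
  b2←b1: walk b1 to b0
  b5←b2: walk · to b2
  b5←b3: walk b3 to b2
  b7←b4: walk · to b4
  b7←b6: walk b6 to b4
  DF(b0)=∅
  DF(b1)={b2}
  DF(b2)=∅
  DF(b3)={b5}
  DF(b4)=∅
  DF(b5)=∅
  DF(b6)={b7}
  DF(b7)=∅

φ for y: defs {b0,b6}
  DF⁺ = {b7}

Answer: ["b7"]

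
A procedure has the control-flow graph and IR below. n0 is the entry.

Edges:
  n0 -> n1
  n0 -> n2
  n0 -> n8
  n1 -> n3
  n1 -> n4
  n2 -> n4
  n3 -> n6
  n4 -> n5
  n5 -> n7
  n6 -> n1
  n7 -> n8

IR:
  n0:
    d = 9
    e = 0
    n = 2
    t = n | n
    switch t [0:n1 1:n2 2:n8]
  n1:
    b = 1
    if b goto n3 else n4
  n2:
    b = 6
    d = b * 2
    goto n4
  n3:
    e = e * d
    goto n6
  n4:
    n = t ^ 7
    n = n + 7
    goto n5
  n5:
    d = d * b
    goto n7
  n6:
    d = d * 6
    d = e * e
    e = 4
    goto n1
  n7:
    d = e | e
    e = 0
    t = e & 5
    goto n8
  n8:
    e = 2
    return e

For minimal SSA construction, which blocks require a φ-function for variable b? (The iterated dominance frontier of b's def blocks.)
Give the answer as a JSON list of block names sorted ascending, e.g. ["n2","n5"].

idom tree: n1←n0 n2←n0 n3←n1 n4←n0 n5←n4 n6←n3 n7←n5 n8←n0
Dom∩ at merges:
  n1: preds {n0,n6}: {n0} ∩ {n0,n1,n3,n6} = {n0}; idom=n0
  n4: preds {n1,n2}: {n0,n1} ∩ {n0,n2} = {n0}; idom=n0
  n8: preds {n0,n7}: {n0} ∩ {n0,n4,n5,n7} = {n0}; idom=n0

DF walk-up:
  n1←n0: walk · to n0
  n1←n6: walk n6→n3→n1 to n0
  n4←n1: walk n1 to n0
  n4←n2: walk n2 to n0
  n8←n0: walk · to n0
  n8←n7: walk n7→n5→n4 to n0
  DF(n0)=∅
  DF(n1)={n1,n4}
  DF(n2)={n4}
  DF(n3)={n1}
  DF(n4)={n8}
  DF(n5)={n8}
  DF(n6)={n1}
  DF(n7)={n8}
  DF(n8)=∅

φ for b: defs {n1,n2}
  DF⁺ = {n1,n4,n8}

Answer: ["n1", "n4", "n8"]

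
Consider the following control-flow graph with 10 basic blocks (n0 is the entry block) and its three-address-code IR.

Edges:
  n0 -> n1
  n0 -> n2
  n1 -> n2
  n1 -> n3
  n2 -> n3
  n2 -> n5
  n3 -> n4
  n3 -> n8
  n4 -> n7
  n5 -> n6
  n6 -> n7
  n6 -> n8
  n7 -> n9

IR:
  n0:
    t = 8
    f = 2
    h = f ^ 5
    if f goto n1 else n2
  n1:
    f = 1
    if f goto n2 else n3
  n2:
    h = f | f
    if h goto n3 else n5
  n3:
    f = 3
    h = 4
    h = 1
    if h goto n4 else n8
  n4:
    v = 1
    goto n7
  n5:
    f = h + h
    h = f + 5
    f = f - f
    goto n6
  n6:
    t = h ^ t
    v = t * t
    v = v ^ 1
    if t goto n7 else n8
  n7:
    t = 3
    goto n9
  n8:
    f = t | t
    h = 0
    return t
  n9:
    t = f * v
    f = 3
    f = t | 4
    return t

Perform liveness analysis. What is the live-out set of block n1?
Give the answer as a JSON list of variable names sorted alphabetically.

Block summaries:
  n0: def={f,h,t} ue=∅
  n1: def={f} ue=∅
  n2: def={h} ue={f}
  n3: def={f,h} ue=∅
  n4: def={v} ue=∅
  n5: def={f,h} ue={h}
  n6: def={t,v} ue={h,t}
  n7: def={t} ue=∅
  n8: def={f,h} ue={t}
  n9: def={f,t} ue={f,v}

Live sets:
  live n0: ∅→{f,t}
  live n1: {t}→{f,t}
  live n2: {f,t}→{h,t}
  live n3: {t}→{f,t}
  live n4: {f}→{f,v}
  live n5: {h,t}→{f,h,t}
  live n6: {f,h,t}→{f,t,v}
  live n7: {f,v}→{f,v}
  live n8: {t}→∅
  live n9: {f,v}→∅

live-out(n1) = ["f", "t"]

Answer: ["f", "t"]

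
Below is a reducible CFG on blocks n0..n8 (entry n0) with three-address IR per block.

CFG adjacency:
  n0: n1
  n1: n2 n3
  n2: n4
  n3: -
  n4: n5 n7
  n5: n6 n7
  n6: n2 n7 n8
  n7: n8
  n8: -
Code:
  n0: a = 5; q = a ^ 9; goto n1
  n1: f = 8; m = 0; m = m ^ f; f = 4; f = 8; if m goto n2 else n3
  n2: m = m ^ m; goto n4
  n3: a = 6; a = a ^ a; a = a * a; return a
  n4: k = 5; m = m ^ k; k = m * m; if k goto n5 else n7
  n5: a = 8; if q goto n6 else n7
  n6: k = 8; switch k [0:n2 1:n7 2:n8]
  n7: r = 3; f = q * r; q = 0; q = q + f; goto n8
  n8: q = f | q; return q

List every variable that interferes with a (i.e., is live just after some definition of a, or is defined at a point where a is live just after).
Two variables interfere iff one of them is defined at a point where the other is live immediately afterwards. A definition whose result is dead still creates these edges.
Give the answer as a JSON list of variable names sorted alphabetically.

Per-block:
  n0 def {a,q} use ∅
  n1 def {f,m} use ∅
  n2 def {m} use {m}
  n3 def {a} use ∅
  n4 def {k,m} use {m}
  n5 def {a} use {q}
  n6 def {k} use ∅
  n7 def {f,q,r} use {q}
  n8 def {q} use {f,q}

Liveness:
  live n0: ∅→{q}
  live n1: {q}→{f,m,q}
  live n2: {f,m,q}→{f,m,q}
  live n3: ∅→∅
  live n4: {f,m,q}→{f,m,q}
  live n5: {f,m,q}→{f,m,q}
  live n6: {f,m,q}→{f,m,q}
  live n7: {q}→{f,q}
  live n8: {f,q}→∅

Interfere edges:
  a↔{f,m,q}
  f↔{a,k,m,q}
  k↔{f,m,q}
  m↔{a,f,k,q}
  q↔{a,f,k,m,r}
  r↔{q}

N(a) = ["f", "m", "q"]

Answer: ["f", "m", "q"]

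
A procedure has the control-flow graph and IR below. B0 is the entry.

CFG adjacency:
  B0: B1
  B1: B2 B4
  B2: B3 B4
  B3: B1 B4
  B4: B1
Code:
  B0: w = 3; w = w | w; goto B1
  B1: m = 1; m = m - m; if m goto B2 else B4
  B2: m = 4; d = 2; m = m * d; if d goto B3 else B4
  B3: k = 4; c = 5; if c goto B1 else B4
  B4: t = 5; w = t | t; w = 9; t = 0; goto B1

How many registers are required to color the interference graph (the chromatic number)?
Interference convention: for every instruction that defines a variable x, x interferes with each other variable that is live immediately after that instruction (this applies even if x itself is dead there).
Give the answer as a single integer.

Answer: 2

Analysis:
def/use:
  B0: {w} / ∅
  B1: {m} / ∅
  B2: {d,m} / ∅
  B3: {c,k} / ∅
  B4: {t,w} / ∅

Backward fixpoint:
  B0 li=∅ lo=∅
  B1 li=∅ lo=∅
  B2 li=∅ lo=∅
  B3 li=∅ lo=∅
  B4 li=∅ lo=∅

Interfere edges:
  c: ∅
  d: {m}
  k: ∅
  m: {d}
  t: ∅
  w: ∅

Colouring:
  {d,m} pairwise interfere (2-clique) ⇒ χ ≥ 2
  assign c→r0 d→r0 k→r0 m→r1 t→r0 w→r0 — no edge inside a register ⇒ χ ≤ 2
  χ = 2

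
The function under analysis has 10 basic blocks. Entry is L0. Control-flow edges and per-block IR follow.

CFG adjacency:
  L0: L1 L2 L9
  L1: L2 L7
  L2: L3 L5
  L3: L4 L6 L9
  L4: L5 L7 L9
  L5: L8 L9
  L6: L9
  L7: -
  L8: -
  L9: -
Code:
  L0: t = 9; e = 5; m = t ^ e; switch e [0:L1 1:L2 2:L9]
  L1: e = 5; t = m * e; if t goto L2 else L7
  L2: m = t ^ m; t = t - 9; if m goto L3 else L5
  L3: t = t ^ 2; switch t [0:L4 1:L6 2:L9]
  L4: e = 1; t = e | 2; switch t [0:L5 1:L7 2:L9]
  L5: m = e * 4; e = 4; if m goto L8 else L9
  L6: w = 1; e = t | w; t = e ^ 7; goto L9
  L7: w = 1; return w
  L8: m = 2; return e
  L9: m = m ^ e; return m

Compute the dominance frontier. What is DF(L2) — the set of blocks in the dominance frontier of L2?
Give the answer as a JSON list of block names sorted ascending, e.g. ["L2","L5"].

idom tree: L1←L0 L2←L0 L3←L2 L4←L3 L5←L2 L6←L3 L7←L0 L8←L5 L9←L0
Dom at joins:
  L2: preds {L0,L1}: {L0} ∩ {L0,L1} = {L0}; idom=L0
  L5: preds {L2,L4}: {L0,L2} ∩ {L0,L2,L3,L4} = {L0,L2}; idom=L2
  L7: preds {L1,L4}: {L0,L1} ∩ {L0,L2,L3,L4} = {L0}; idom=L0
  L9: preds {L0,L3,L4,L5,L6}: {L0} ∩ {L0,L2,L3} ∩ {L0,L2,L3,L4} ∩ {L0,L2,L5} ∩ {L0,L2,L3,L6} = {L0}; idom=L0

DF derivation:
  join L2 pred L0: · stop@L0
  join L2 pred L1: L1 stop@L0
  join L5 pred L2: · stop@L2
  join L5 pred L4: L4→L3 stop@L2
  join L7 pred L1: L1 stop@L0
  join L7 pred L4: L4→L3→L2 stop@L0
  join L9 pred L0: · stop@L0
  join L9 pred L3: L3→L2 stop@L0
  join L9 pred L4: L4→L3→L2 stop@L0
  join L9 pred L5: L5→L2 stop@L0
  join L9 pred L6: L6→L3→L2 stop@L0
  L0: DF=∅
  L1: DF={L2,L7}
  L2: DF={L7,L9}
  L3: DF={L5,L7,L9}
  L4: DF={L5,L7,L9}
  L5: DF={L9}
  L6: DF={L9}
  L7: DF=∅
  L8: DF=∅
  L9: DF=∅

DF(L2) = ["L7", "L9"]

Answer: ["L7", "L9"]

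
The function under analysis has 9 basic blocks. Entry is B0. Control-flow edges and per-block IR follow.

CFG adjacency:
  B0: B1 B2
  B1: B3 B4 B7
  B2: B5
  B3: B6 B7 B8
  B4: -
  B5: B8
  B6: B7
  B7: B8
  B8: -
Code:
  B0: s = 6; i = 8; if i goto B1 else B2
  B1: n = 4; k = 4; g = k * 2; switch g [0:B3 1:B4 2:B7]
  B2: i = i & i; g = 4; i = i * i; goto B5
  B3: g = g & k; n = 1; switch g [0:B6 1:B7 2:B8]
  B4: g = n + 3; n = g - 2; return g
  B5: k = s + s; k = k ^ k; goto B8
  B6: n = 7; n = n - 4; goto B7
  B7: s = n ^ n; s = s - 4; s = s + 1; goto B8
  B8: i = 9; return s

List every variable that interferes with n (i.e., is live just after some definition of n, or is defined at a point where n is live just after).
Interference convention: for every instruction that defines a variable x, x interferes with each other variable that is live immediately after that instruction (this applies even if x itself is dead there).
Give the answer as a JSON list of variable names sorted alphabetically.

Answer: ["g", "k", "s"]

Derivation:
Per-block:
  B0 def {i,s} use ∅
  B1 def {g,k,n} use ∅
  B2 def {g,i} use {i}
  B3 def {g,n} use {g,k}
  B4 def {g,n} use {n}
  B5 def {k} use {s}
  B6 def {n} use ∅
  B7 def {s} use {n}
  B8 def {i} use {s}

Live sets:
  live B0: ∅→{i,s}
  live B1: {s}→{g,k,n,s}
  live B2: {i,s}→{s}
  live B3: {g,k,s}→{n,s}
  live B4: {n}→∅
  live B5: {s}→{s}
  live B6: ∅→{n}
  live B7: {n}→{s}
  live B8: {s}→∅

Conflict graph:
  g: {i,k,n,s}
  i: {g,s}
  k: {g,n,s}
  n: {g,k,s}
  s: {g,i,k,n}

N(n) = ["g", "k", "s"]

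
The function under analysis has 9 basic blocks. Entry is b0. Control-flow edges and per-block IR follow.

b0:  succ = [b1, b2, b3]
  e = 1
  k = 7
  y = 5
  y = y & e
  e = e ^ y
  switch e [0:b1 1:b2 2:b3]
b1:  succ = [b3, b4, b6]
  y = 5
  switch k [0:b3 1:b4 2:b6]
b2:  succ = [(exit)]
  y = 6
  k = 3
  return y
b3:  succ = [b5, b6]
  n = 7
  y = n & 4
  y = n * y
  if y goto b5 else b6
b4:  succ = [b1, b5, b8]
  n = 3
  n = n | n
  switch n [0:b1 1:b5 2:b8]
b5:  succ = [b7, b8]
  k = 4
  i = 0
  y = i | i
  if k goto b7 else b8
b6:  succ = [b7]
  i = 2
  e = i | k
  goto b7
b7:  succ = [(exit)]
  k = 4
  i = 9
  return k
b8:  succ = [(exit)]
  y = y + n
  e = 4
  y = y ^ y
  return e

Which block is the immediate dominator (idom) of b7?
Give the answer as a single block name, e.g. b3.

idom tree: b1←b0 b2←b0 b3←b0 b4←b1 b5←b0 b6←b0 b7←b0 b8←b0
Join-block Dom:
  b1: preds {b0,b4}: {b0} ∩ {b0,b1,b4} = {b0}; idom=b0
  b3: preds {b0,b1}: {b0} ∩ {b0,b1} = {b0}; idom=b0
  b5: preds {b3,b4}: {b0,b3} ∩ {b0,b1,b4} = {b0}; idom=b0
  b6: preds {b1,b3}: {b0,b1} ∩ {b0,b3} = {b0}; idom=b0
  b7: preds {b5,b6}: {b0,b5} ∩ {b0,b6} = {b0}; idom=b0
  b8: preds {b4,b5}: {b0,b1,b4} ∩ {b0,b5} = {b0}; idom=b0

idom(b7) = b0

Answer: b0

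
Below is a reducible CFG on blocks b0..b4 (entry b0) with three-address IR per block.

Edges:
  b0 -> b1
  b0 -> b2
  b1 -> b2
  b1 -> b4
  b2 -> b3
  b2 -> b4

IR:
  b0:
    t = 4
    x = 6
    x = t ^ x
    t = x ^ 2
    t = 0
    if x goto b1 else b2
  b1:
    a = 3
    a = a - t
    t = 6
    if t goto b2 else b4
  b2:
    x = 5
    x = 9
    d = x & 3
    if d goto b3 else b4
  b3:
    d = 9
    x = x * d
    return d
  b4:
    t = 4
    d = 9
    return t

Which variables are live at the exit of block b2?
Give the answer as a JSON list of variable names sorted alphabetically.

def/use:
  b0: {t,x} / ∅
  b1: {a,t} / {t}
  b2: {d,x} / ∅
  b3: {d,x} / {x}
  b4: {d,t} / ∅

Backward fixpoint:
  live b0: ∅→{t}
  live b1: {t}→∅
  live b2: ∅→{x}
  live b3: {x}→∅
  live b4: ∅→∅

live-out(b2) = ["x"]

Answer: ["x"]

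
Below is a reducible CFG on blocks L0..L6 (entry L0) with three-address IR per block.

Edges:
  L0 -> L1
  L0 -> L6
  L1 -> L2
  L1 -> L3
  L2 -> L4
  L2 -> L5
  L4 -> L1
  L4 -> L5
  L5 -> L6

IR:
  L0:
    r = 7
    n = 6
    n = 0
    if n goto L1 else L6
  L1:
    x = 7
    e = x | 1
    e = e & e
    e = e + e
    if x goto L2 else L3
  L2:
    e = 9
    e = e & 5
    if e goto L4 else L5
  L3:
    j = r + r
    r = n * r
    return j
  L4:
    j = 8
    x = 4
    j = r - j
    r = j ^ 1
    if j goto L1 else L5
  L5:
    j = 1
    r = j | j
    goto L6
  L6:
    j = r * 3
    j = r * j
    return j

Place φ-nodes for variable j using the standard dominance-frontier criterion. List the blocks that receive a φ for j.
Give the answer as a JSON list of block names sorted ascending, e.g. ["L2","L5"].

Answer: ["L1", "L5", "L6"]

Working:
idom tree: L1←L0 L2←L1 L3←L1 L4←L2 L5←L2 L6←L0
Dom at joins:
  L1: preds {L0,L4}: {L0} ∩ {L0,L1,L2,L4} = {L0}; idom=L0
  L5: preds {L2,L4}: {L0,L1,L2} ∩ {L0,L1,L2,L4} = {L0,L1,L2}; idom=L2
  L6: preds {L0,L5}: {L0} ∩ {L0,L1,L2,L5} = {L0}; idom=L0

Frontier:
  L1←L0: walk · to L0
  L1←L4: walk L4→L2→L1 to L0
  L5←L2: walk · to L2
  L5←L4: walk L4 to L2
  L6←L0: walk · to L0
  L6←L5: walk L5→L2→L1 to L0
  L0 → ∅
  L1 → {L1,L6}
  L2 → {L1,L6}
  L3 → ∅
  L4 → {L1,L5}
  L5 → {L6}
  L6 → ∅

φ for j: defs {L3,L4,L5,L6}
  DF⁺ = {L1,L5,L6}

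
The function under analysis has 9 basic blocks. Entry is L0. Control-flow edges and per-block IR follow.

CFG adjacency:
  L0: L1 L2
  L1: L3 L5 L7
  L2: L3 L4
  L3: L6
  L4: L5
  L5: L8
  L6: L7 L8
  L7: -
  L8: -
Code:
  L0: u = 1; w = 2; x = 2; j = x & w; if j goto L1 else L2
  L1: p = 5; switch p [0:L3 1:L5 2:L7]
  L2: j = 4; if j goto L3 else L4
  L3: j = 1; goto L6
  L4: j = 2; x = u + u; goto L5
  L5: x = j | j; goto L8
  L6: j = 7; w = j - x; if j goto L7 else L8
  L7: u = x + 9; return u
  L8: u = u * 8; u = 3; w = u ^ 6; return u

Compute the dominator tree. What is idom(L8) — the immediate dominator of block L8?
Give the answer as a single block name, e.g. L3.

idom tree: L1←L0 L2←L0 L3←L0 L4←L2 L5←L0 L6←L3 L7←L0 L8←L0
Dom at joins:
  L3: preds {L1,L2}: {L0,L1} ∩ {L0,L2} = {L0}; idom=L0
  L5: preds {L1,L4}: {L0,L1} ∩ {L0,L2,L4} = {L0}; idom=L0
  L7: preds {L1,L6}: {L0,L1} ∩ {L0,L3,L6} = {L0}; idom=L0
  L8: preds {L5,L6}: {L0,L5} ∩ {L0,L3,L6} = {L0}; idom=L0

idom(L8) = L0

Answer: L0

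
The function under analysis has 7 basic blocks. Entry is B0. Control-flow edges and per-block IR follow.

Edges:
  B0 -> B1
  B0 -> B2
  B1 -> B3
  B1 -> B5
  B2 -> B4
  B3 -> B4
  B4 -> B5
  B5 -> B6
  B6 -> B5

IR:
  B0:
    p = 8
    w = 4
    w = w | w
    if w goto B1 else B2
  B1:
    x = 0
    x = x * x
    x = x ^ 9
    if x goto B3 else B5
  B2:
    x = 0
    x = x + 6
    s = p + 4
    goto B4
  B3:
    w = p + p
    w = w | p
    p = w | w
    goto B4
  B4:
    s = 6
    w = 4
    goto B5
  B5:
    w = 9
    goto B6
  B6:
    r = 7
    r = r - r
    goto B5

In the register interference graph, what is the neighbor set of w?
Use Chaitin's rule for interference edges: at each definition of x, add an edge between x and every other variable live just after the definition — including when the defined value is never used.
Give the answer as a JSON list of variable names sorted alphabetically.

def/use:
  B0: def={p,w} ue=∅
  B1: def={x} ue=∅
  B2: def={s,x} ue={p}
  B3: def={p,w} ue={p}
  B4: def={s,w} ue=∅
  B5: def={w} ue=∅
  B6: def={r} ue=∅

Liveness:
  B0 li=∅ lo={p}
  B1 li={p} lo={p}
  B2 li={p} lo=∅
  B3 li={p} lo=∅
  B4 li=∅ lo=∅
  B5 li=∅ lo=∅
  B6 li=∅ lo=∅

Interfere edges:
  p↔{w,x}
  r↔∅
  s↔∅
  w↔{p}
  x↔{p}

N(w) = ["p"]

Answer: ["p"]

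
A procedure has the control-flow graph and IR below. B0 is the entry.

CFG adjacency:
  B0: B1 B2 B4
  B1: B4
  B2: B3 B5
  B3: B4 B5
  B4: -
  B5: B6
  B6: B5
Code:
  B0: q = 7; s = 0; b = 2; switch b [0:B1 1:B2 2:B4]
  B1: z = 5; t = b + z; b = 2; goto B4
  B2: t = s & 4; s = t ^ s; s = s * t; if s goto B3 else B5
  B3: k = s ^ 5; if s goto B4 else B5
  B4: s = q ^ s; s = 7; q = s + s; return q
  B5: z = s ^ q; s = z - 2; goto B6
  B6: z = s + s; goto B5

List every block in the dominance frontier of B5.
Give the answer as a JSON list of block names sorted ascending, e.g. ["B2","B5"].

idom tree: B1←B0 B2←B0 B3←B2 B4←B0 B5←B2 B6←B5
Join-block Dom:
  B4: preds {B0,B1,B3}: {B0} ∩ {B0,B1} ∩ {B0,B2,B3} = {B0}; idom=B0
  B5: preds {B2,B3,B6}: {B0,B2} ∩ {B0,B2,B3} ∩ {B0,B2,B5,B6} = {B0,B2}; idom=B2

DF derivation:
  B4←B0: walk · to B0
  B4←B1: walk B1 to B0
  B4←B3: walk B3→B2 to B0
  B5←B2: walk · to B2
  B5←B3: walk B3 to B2
  B5←B6: walk B6→B5 to B2
  B0: DF=∅
  B1: DF={B4}
  B2: DF={B4}
  B3: DF={B4,B5}
  B4: DF=∅
  B5: DF={B5}
  B6: DF={B5}

DF(B5) = ["B5"]

Answer: ["B5"]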